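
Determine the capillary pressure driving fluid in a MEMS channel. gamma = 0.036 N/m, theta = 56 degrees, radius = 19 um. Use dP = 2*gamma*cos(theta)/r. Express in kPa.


Step 1: cos(56 deg) = 0.5592
Step 2: Convert r to m: r = 19e-6 m
Step 3: dP = 2 * 0.036 * 0.5592 / 19e-6 = 2119.1 Pa
Step 4: Convert Pa to kPa (divide by 1000).
dP = 2.12 kPa


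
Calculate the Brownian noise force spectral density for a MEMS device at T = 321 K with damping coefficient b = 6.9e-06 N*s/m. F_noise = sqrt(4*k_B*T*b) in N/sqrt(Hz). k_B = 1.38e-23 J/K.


Step 1: Compute 4 * k_B * T * b
= 4 * 1.38e-23 * 321 * 6.9e-06
= 1.2226e-25 N^2/Hz
Step 2: F_noise = sqrt(1.2226e-25)
F_noise = 3.50e-13 N/sqrt(Hz)


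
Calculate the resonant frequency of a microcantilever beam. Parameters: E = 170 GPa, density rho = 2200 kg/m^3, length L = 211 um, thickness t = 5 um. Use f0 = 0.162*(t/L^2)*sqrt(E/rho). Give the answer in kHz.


Step 1: Convert units to SI.
t_SI = 5e-6 m, L_SI = 211e-6 m
Step 2: Calculate sqrt(E/rho).
sqrt(170e9 / 2200) = 8790.49 m/s
Step 3: Compute f0.
f0 = 0.162 * 5e-6 / (211e-6)^2 * 8790.49 = 159931.2 Hz = 159.93 kHz


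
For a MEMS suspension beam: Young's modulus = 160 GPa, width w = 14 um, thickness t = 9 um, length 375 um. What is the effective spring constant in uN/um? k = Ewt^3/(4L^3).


Step 1: Convert E to consistent units (1 GPa = 1000 uN/um^2).
E = 160 GPa = 160000 uN/um^2
Step 2: Compute t^3 = 9^3 = 729
Step 3: Compute L^3 = 375^3 = 52734375
Step 4: k = 160000 * 14 * 729 / (4 * 52734375)
k = 7.7414 uN/um


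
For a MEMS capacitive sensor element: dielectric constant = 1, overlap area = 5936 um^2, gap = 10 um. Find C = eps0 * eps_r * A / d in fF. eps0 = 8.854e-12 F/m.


Step 1: Convert area to m^2: A = 5936e-12 m^2
Step 2: Convert gap to m: d = 10e-6 m
Step 3: C = eps0 * eps_r * A / d
C = 8.854e-12 * 1 * 5936e-12 / 10e-6
Step 4: Convert to fF (multiply by 1e15).
C = 5.26 fF


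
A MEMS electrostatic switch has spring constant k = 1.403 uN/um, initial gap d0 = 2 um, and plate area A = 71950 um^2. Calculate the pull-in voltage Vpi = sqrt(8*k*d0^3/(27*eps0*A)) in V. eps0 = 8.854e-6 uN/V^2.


Step 1: Compute numerator: 8 * k * d0^3 = 8 * 1.403 * 2^3 = 89.792
Step 2: Compute denominator: 27 * eps0 * A = 27 * 8.854e-6 * 71950 = 17.200223
Step 3: Vpi = sqrt(89.792 / 17.200223)
Vpi = 2.28 V


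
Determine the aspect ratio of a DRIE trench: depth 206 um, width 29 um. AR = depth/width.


Step 1: AR = depth / width
Step 2: AR = 206 / 29
AR = 7.1


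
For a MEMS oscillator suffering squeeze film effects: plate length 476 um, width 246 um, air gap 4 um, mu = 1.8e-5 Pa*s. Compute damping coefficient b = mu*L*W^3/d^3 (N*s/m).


Step 1: Convert to SI.
L = 476e-6 m, W = 246e-6 m, d = 4e-6 m
Step 2: W^3 = (246e-6)^3 = 1.49e-11 m^3
Step 3: d^3 = (4e-6)^3 = 6.40e-17 m^3
Step 4: b = 1.8e-5 * 476e-6 * 1.49e-11 / 6.40e-17
b = 1.99e-03 N*s/m


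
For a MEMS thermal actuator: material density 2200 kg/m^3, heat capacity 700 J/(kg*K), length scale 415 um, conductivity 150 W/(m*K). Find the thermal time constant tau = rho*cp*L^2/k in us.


Step 1: Convert L to m: L = 415e-6 m
Step 2: L^2 = (415e-6)^2 = 1.72225e-07 m^2
Step 3: tau = 2200 * 700 * 1.72225e-07 / 150 = 1.76817667e-03 s
Step 4: Convert to microseconds (multiply by 1e6).
tau = 1768.177 us


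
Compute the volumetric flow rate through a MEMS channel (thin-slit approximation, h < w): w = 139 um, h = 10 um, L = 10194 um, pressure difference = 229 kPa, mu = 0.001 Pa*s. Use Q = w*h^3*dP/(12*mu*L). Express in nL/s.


Step 1: Convert all dimensions to SI (meters).
w = 139e-6 m, h = 10e-6 m, L = 10194e-6 m, dP = 229e3 Pa
Step 2: Q = w * h^3 * dP / (12 * mu * L)
Q = 139e-6 * (10e-6)^3 * 229e3 / (12 * 0.001 * 10194e-6) = 2.602103e-10 m^3/s
Step 3: Convert Q from m^3/s to nL/s (1 m^3 = 1e12 nL, so multiply by 1e12).
Q = 260.21 nL/s


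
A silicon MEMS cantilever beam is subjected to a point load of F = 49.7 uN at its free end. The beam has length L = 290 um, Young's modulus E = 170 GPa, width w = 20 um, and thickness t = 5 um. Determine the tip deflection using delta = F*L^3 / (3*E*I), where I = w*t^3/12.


Step 1: Calculate the second moment of area.
I = w * t^3 / 12 = 20 * 5^3 / 12 = 208.3333 um^4
Step 2: Convert E to consistent units (1 GPa = 1000 uN/um^2).
E = 170 GPa = 170000 uN/um^2
Step 3: Calculate tip deflection.
delta = F * L^3 / (3 * E * I)
delta = 49.7 * 290^3 / (3 * 170000 * 208.3333)
delta = 11.4083 um


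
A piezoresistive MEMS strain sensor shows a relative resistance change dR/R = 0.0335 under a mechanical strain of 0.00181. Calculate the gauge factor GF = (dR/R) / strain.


Step 1: Identify values.
dR/R = 0.0335, strain = 0.00181
Step 2: GF = (dR/R) / strain = 0.0335 / 0.00181
GF = 18.5


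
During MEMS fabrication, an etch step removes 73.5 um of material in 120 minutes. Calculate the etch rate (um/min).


Step 1: Etch rate = depth / time
Step 2: rate = 73.5 / 120
rate = 0.613 um/min


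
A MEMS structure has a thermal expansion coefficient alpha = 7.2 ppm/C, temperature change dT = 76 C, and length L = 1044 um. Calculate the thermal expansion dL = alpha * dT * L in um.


Step 1: Convert CTE: alpha = 7.2 ppm/C = 7.2e-6 /C
Step 2: dL = 7.2e-6 * 76 * 1044
dL = 0.5713 um


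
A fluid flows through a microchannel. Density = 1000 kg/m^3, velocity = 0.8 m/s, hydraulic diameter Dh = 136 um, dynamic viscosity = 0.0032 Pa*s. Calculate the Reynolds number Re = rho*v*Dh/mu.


Step 1: Convert Dh to meters: Dh = 136e-6 m
Step 2: Re = rho * v * Dh / mu
Re = 1000 * 0.8 * 136e-6 / 0.0032
Re = 34.0


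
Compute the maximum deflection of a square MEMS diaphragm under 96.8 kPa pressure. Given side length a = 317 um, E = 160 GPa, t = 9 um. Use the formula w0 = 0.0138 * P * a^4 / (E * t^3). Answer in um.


Step 1: Convert pressure to compatible units (E is in GPa, so P in GPa).
P = 96.8 kPa = 96.8e-6 GPa
Step 2: Compute numerator: 0.0138 * P * a^4.
a^4 = 317^4 = 10098039121
numerator = 0.0138 * 96.8e-6 * 10098039121 = 1.34894e+04
Step 3: Compute denominator: E * t^3 = 160 * 9^3 = 116640
Step 4: w0 = numerator / denominator = 1.34894e+04 / 116640 = 0.1156 um


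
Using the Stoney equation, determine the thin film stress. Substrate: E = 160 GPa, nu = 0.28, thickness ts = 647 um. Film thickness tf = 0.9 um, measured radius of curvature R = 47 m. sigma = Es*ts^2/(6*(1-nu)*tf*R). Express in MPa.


Step 1: Compute numerator: Es * ts^2 = 160 * 647^2 = 66977440 (GPa*um^2)
Step 2: Compute denominator (R in um): 6*(1-nu)*tf*R = 6*0.72*0.9*47e6 = 182736000.0 (um^2)
Step 3: sigma (GPa) = 66977440 / 182736000.0 = 3.66526e-01 GPa
Step 4: Convert to MPa (x1000): sigma = 366.5 MPa


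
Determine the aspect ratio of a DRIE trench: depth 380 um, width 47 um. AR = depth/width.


Step 1: AR = depth / width
Step 2: AR = 380 / 47
AR = 8.1


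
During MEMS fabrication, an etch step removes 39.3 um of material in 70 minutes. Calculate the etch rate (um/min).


Step 1: Etch rate = depth / time
Step 2: rate = 39.3 / 70
rate = 0.561 um/min


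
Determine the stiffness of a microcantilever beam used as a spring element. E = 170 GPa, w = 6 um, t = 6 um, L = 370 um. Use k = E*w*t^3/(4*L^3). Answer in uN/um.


Step 1: Convert E to consistent units (1 GPa = 1000 uN/um^2).
E = 170 GPa = 170000 uN/um^2
Step 2: Compute t^3 = 6^3 = 216
Step 3: Compute L^3 = 370^3 = 50653000
Step 4: k = 170000 * 6 * 216 / (4 * 50653000)
k = 1.0874 uN/um


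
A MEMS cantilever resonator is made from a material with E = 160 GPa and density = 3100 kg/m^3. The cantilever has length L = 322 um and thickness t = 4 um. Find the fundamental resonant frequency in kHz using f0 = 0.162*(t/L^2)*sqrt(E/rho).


Step 1: Convert units to SI.
t_SI = 4e-6 m, L_SI = 322e-6 m
Step 2: Calculate sqrt(E/rho).
sqrt(160e9 / 3100) = 7184.21 m/s
Step 3: Compute f0.
f0 = 0.162 * 4e-6 / (322e-6)^2 * 7184.21 = 44899.6 Hz = 44.9 kHz


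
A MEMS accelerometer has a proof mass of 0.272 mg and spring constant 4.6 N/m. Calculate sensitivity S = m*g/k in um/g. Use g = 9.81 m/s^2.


Step 1: Convert mass: m = 0.272 mg = 2.72e-07 kg
Step 2: S = m * g / k = 2.72e-07 * 9.81 / 4.6
Step 3: S = 5.80e-07 m/g
Step 4: Convert to um/g: S = 0.58 um/g


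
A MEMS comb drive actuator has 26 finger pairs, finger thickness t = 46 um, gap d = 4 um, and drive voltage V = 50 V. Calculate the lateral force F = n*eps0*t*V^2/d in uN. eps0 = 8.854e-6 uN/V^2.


Step 1: Parameters: n=26, eps0=8.854e-6 uN/V^2, t=46 um, V=50 V, d=4 um
Step 2: V^2 = 2500
Step 3: F = 26 * 8.854e-6 * 46 * 2500 / 4
F = 6.618 uN


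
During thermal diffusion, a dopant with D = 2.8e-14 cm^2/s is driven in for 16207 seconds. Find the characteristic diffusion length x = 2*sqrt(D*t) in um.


Step 1: Compute D*t = 2.8e-14 * 16207 = 4.53796e-10 cm^2
Step 2: sqrt(D*t) = 2.1302e-05 cm
Step 3: x = 2 * 2.1302e-05 cm = 4.2604e-05 cm
Step 4: Convert to um (1 cm = 1e4 um): x = 0.426 um


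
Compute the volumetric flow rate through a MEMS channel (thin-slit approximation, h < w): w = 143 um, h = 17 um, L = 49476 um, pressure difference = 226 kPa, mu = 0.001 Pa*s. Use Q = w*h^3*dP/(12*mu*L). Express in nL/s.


Step 1: Convert all dimensions to SI (meters).
w = 143e-6 m, h = 17e-6 m, L = 49476e-6 m, dP = 226e3 Pa
Step 2: Q = w * h^3 * dP / (12 * mu * L)
Q = 143e-6 * (17e-6)^3 * 226e3 / (12 * 0.001 * 49476e-6) = 2.6743326e-10 m^3/s
Step 3: Convert Q from m^3/s to nL/s (1 m^3 = 1e12 nL, so multiply by 1e12).
Q = 267.433 nL/s


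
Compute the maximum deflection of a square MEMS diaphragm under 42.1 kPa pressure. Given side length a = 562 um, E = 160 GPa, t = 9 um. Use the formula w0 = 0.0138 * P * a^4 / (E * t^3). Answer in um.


Step 1: Convert pressure to compatible units (E is in GPa, so P in GPa).
P = 42.1 kPa = 42.1e-6 GPa
Step 2: Compute numerator: 0.0138 * P * a^4.
a^4 = 562^4 = 99757432336
numerator = 0.0138 * 42.1e-6 * 99757432336 = 5.79571e+04
Step 3: Compute denominator: E * t^3 = 160 * 9^3 = 116640
Step 4: w0 = numerator / denominator = 5.79571e+04 / 116640 = 0.4969 um


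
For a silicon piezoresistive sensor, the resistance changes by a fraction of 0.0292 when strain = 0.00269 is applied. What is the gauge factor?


Step 1: Identify values.
dR/R = 0.0292, strain = 0.00269
Step 2: GF = (dR/R) / strain = 0.0292 / 0.00269
GF = 10.9


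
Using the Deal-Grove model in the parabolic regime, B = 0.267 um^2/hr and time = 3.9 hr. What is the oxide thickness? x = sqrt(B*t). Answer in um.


Step 1: Compute B*t = 0.267 * 3.9 = 1.0413
Step 2: x = sqrt(1.0413)
x = 1.02 um


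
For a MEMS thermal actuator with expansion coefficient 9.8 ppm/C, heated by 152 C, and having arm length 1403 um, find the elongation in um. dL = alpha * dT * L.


Step 1: Convert CTE: alpha = 9.8 ppm/C = 9.8e-6 /C
Step 2: dL = 9.8e-6 * 152 * 1403
dL = 2.0899 um


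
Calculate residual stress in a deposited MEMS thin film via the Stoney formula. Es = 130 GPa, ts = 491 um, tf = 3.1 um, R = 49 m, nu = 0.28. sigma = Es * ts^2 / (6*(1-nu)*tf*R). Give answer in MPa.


Step 1: Compute numerator: Es * ts^2 = 130 * 491^2 = 31340530 (GPa*um^2)
Step 2: Compute denominator (R in um): 6*(1-nu)*tf*R = 6*0.72*3.1*49e6 = 656208000.0 (um^2)
Step 3: sigma (GPa) = 31340530 / 656208000.0 = 4.776e-02 GPa
Step 4: Convert to MPa (x1000): sigma = 47.8 MPa


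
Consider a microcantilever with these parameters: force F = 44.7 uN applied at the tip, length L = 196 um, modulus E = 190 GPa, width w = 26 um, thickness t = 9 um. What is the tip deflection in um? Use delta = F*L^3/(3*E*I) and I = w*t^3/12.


Step 1: Calculate the second moment of area.
I = w * t^3 / 12 = 26 * 9^3 / 12 = 1579.5 um^4
Step 2: Convert E to consistent units (1 GPa = 1000 uN/um^2).
E = 190 GPa = 190000 uN/um^2
Step 3: Calculate tip deflection.
delta = F * L^3 / (3 * E * I)
delta = 44.7 * 196^3 / (3 * 190000 * 1579.5)
delta = 0.3738 um


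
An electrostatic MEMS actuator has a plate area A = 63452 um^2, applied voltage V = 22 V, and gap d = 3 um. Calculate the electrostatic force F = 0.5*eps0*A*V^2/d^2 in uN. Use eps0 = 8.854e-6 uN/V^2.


Step 1: Identify parameters.
eps0 = 8.854e-6 uN/V^2, A = 63452 um^2, V = 22 V, d = 3 um
Step 2: Compute V^2 = 22^2 = 484
Step 3: Compute d^2 = 3^2 = 9
Step 4: F = 0.5 * 8.854e-6 * 63452 * 484 / 9
F = 15.106 uN


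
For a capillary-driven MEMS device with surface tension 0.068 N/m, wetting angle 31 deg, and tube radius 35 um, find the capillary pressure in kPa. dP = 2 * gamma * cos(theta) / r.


Step 1: cos(31 deg) = 0.8572
Step 2: Convert r to m: r = 35e-6 m
Step 3: dP = 2 * 0.068 * 0.8572 / 35e-6 = 3330.8 Pa
Step 4: Convert Pa to kPa (divide by 1000).
dP = 3.33 kPa


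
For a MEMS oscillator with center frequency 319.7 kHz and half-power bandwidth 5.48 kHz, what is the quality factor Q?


Step 1: Q = f0 / bandwidth
Step 2: Q = 319.7 / 5.48
Q = 58.3


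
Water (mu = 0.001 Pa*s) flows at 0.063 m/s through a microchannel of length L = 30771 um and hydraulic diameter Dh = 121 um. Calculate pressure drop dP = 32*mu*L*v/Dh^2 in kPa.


Step 1: Convert to SI: L = 30771e-6 m, Dh = 121e-6 m
Step 2: dP = 32 * 0.001 * 30771e-6 * 0.063 / (121e-6)^2
Step 3: dP = 4237.03 Pa
Step 4: Convert to kPa: dP = 4.24 kPa


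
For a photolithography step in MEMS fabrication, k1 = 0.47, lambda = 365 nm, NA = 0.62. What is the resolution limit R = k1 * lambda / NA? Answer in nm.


Step 1: Identify values: k1 = 0.47, lambda = 365 nm, NA = 0.62
Step 2: R = k1 * lambda / NA
R = 0.47 * 365 / 0.62
R = 276.7 nm


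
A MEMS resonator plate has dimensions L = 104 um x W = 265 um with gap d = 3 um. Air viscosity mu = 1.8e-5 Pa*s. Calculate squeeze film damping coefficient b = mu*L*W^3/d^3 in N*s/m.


Step 1: Convert to SI.
L = 104e-6 m, W = 265e-6 m, d = 3e-6 m
Step 2: W^3 = (265e-6)^3 = 1.86e-11 m^3
Step 3: d^3 = (3e-6)^3 = 2.70e-17 m^3
Step 4: b = 1.8e-5 * 104e-6 * 1.86e-11 / 2.70e-17
b = 1.29e-03 N*s/m


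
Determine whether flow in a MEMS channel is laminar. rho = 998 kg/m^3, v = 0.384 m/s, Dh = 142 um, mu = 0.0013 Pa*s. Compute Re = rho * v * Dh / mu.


Step 1: Convert Dh to meters: Dh = 142e-6 m
Step 2: Re = rho * v * Dh / mu
Re = 998 * 0.384 * 142e-6 / 0.0013
Re = 41.861
Since Re = 41.861 is below ~2300, the flow is laminar.


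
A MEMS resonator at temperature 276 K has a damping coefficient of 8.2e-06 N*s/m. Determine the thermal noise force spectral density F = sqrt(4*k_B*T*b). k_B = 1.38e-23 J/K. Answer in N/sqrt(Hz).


Step 1: Compute 4 * k_B * T * b
= 4 * 1.38e-23 * 276 * 8.2e-06
= 1.2493e-25 N^2/Hz
Step 2: F_noise = sqrt(1.2493e-25)
F_noise = 3.53e-13 N/sqrt(Hz)


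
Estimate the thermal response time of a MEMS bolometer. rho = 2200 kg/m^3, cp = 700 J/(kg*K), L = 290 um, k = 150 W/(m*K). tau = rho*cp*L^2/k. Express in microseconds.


Step 1: Convert L to m: L = 290e-6 m
Step 2: L^2 = (290e-6)^2 = 8.41e-08 m^2
Step 3: tau = 2200 * 700 * 8.41e-08 / 150 = 8.6342667e-04 s
Step 4: Convert to microseconds (multiply by 1e6).
tau = 863.427 us


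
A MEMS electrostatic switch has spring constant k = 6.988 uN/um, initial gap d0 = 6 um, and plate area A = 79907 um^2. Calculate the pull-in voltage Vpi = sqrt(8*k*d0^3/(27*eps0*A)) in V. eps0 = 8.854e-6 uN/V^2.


Step 1: Compute numerator: 8 * k * d0^3 = 8 * 6.988 * 6^3 = 12075.264
Step 2: Compute denominator: 27 * eps0 * A = 27 * 8.854e-6 * 79907 = 19.102408
Step 3: Vpi = sqrt(12075.264 / 19.102408)
Vpi = 25.14 V


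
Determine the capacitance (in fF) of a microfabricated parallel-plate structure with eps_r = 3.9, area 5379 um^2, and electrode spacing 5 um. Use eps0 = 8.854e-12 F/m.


Step 1: Convert area to m^2: A = 5379e-12 m^2
Step 2: Convert gap to m: d = 5e-6 m
Step 3: C = eps0 * eps_r * A / d
C = 8.854e-12 * 3.9 * 5379e-12 / 5e-6
Step 4: Convert to fF (multiply by 1e15).
C = 37.15 fF


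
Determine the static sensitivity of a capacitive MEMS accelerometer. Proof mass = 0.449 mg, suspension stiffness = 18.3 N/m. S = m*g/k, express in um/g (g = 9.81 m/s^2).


Step 1: Convert mass: m = 0.449 mg = 4.49e-07 kg
Step 2: S = m * g / k = 4.49e-07 * 9.81 / 18.3
Step 3: S = 2.41e-07 m/g
Step 4: Convert to um/g: S = 0.241 um/g


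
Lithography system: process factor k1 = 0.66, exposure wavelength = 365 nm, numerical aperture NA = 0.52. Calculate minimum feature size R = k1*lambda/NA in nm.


Step 1: Identify values: k1 = 0.66, lambda = 365 nm, NA = 0.52
Step 2: R = k1 * lambda / NA
R = 0.66 * 365 / 0.52
R = 463.3 nm


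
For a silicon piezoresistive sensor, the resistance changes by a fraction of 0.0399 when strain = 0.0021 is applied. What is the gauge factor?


Step 1: Identify values.
dR/R = 0.0399, strain = 0.0021
Step 2: GF = (dR/R) / strain = 0.0399 / 0.0021
GF = 19.0


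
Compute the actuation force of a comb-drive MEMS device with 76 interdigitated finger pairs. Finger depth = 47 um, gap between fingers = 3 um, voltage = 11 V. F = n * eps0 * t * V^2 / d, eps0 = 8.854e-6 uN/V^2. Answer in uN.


Step 1: Parameters: n=76, eps0=8.854e-6 uN/V^2, t=47 um, V=11 V, d=3 um
Step 2: V^2 = 121
Step 3: F = 76 * 8.854e-6 * 47 * 121 / 3
F = 1.276 uN


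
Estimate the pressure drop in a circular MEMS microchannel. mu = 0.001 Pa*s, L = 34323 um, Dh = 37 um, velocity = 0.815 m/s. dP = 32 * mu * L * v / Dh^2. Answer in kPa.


Step 1: Convert to SI: L = 34323e-6 m, Dh = 37e-6 m
Step 2: dP = 32 * 0.001 * 34323e-6 * 0.815 / (37e-6)^2
Step 3: dP = 653866.94 Pa
Step 4: Convert to kPa: dP = 653.87 kPa


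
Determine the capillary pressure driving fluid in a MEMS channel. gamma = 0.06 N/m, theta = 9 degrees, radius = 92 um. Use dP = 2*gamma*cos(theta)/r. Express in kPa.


Step 1: cos(9 deg) = 0.9877
Step 2: Convert r to m: r = 92e-6 m
Step 3: dP = 2 * 0.06 * 0.9877 / 92e-6 = 1288.3 Pa
Step 4: Convert Pa to kPa (divide by 1000).
dP = 1.29 kPa


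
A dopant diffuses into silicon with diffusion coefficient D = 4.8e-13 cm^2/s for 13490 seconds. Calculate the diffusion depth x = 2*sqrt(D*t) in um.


Step 1: Compute D*t = 4.8e-13 * 13490 = 6.4752e-09 cm^2
Step 2: sqrt(D*t) = 8.04686e-05 cm
Step 3: x = 2 * 8.04686e-05 cm = 1.609372e-04 cm
Step 4: Convert to um (1 cm = 1e4 um): x = 1.609 um


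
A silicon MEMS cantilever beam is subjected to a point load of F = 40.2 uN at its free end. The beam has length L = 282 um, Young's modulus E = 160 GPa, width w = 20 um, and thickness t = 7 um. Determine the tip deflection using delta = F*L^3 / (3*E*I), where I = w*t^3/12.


Step 1: Calculate the second moment of area.
I = w * t^3 / 12 = 20 * 7^3 / 12 = 571.6667 um^4
Step 2: Convert E to consistent units (1 GPa = 1000 uN/um^2).
E = 160 GPa = 160000 uN/um^2
Step 3: Calculate tip deflection.
delta = F * L^3 / (3 * E * I)
delta = 40.2 * 282^3 / (3 * 160000 * 571.6667)
delta = 3.2854 um


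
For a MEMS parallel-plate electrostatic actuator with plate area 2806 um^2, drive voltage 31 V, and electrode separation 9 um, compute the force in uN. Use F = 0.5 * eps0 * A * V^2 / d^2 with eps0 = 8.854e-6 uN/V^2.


Step 1: Identify parameters.
eps0 = 8.854e-6 uN/V^2, A = 2806 um^2, V = 31 V, d = 9 um
Step 2: Compute V^2 = 31^2 = 961
Step 3: Compute d^2 = 9^2 = 81
Step 4: F = 0.5 * 8.854e-6 * 2806 * 961 / 81
F = 0.147 uN


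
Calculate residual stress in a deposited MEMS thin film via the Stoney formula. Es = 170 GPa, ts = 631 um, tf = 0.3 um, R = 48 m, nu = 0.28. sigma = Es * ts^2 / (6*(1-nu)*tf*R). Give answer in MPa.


Step 1: Compute numerator: Es * ts^2 = 170 * 631^2 = 67687370 (GPa*um^2)
Step 2: Compute denominator (R in um): 6*(1-nu)*tf*R = 6*0.72*0.3*48e6 = 62208000.0 (um^2)
Step 3: sigma (GPa) = 67687370 / 62208000.0 = 1.088081e+00 GPa
Step 4: Convert to MPa (x1000): sigma = 1088.1 MPa


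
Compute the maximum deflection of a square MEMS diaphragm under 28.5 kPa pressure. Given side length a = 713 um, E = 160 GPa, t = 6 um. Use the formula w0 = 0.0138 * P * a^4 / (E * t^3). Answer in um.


Step 1: Convert pressure to compatible units (E is in GPa, so P in GPa).
P = 28.5 kPa = 28.5e-6 GPa
Step 2: Compute numerator: 0.0138 * P * a^4.
a^4 = 713^4 = 258439040161
numerator = 0.0138 * 28.5e-6 * 258439040161 = 1.016441e+05
Step 3: Compute denominator: E * t^3 = 160 * 6^3 = 34560
Step 4: w0 = numerator / denominator = 1.016441e+05 / 34560 = 2.9411 um


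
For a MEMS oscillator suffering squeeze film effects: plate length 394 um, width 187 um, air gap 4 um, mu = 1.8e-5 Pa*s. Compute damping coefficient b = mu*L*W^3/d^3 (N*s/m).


Step 1: Convert to SI.
L = 394e-6 m, W = 187e-6 m, d = 4e-6 m
Step 2: W^3 = (187e-6)^3 = 6.54e-12 m^3
Step 3: d^3 = (4e-6)^3 = 6.40e-17 m^3
Step 4: b = 1.8e-5 * 394e-6 * 6.54e-12 / 6.40e-17
b = 7.25e-04 N*s/m


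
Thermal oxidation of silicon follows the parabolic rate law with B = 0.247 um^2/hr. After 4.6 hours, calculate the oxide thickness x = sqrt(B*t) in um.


Step 1: Compute B*t = 0.247 * 4.6 = 1.1362
Step 2: x = sqrt(1.1362)
x = 1.066 um


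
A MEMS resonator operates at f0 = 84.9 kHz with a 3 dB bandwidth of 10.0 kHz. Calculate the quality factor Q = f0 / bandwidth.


Step 1: Q = f0 / bandwidth
Step 2: Q = 84.9 / 10.0
Q = 8.5


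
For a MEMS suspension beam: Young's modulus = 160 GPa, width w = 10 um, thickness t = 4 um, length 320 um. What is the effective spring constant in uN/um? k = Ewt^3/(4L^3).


Step 1: Convert E to consistent units (1 GPa = 1000 uN/um^2).
E = 160 GPa = 160000 uN/um^2
Step 2: Compute t^3 = 4^3 = 64
Step 3: Compute L^3 = 320^3 = 32768000
Step 4: k = 160000 * 10 * 64 / (4 * 32768000)
k = 0.7813 uN/um


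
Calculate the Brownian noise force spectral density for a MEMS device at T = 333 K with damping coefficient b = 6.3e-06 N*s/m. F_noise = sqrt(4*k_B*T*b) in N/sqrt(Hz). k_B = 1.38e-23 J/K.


Step 1: Compute 4 * k_B * T * b
= 4 * 1.38e-23 * 333 * 6.3e-06
= 1.1580e-25 N^2/Hz
Step 2: F_noise = sqrt(1.1580e-25)
F_noise = 3.40e-13 N/sqrt(Hz)


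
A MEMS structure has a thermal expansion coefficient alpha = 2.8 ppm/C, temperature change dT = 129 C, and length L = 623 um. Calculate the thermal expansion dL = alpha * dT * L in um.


Step 1: Convert CTE: alpha = 2.8 ppm/C = 2.8e-6 /C
Step 2: dL = 2.8e-6 * 129 * 623
dL = 0.225 um


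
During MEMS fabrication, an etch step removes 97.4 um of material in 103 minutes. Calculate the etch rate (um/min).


Step 1: Etch rate = depth / time
Step 2: rate = 97.4 / 103
rate = 0.946 um/min


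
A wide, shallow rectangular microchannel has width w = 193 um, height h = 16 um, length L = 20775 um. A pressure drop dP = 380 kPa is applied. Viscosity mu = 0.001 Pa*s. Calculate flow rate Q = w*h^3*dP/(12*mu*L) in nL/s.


Step 1: Convert all dimensions to SI (meters).
w = 193e-6 m, h = 16e-6 m, L = 20775e-6 m, dP = 380e3 Pa
Step 2: Q = w * h^3 * dP / (12 * mu * L)
Q = 193e-6 * (16e-6)^3 * 380e3 / (12 * 0.001 * 20775e-6) = 1.20497649e-09 m^3/s
Step 3: Convert Q from m^3/s to nL/s (1 m^3 = 1e12 nL, so multiply by 1e12).
Q = 1204.976 nL/s


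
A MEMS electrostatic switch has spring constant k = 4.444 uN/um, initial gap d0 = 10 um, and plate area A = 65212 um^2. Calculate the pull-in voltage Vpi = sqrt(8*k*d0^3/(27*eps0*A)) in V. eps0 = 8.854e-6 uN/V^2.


Step 1: Compute numerator: 8 * k * d0^3 = 8 * 4.444 * 10^3 = 35552.0
Step 2: Compute denominator: 27 * eps0 * A = 27 * 8.854e-6 * 65212 = 15.58945
Step 3: Vpi = sqrt(35552.0 / 15.58945)
Vpi = 47.75 V


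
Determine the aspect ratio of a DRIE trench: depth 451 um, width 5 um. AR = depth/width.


Step 1: AR = depth / width
Step 2: AR = 451 / 5
AR = 90.2


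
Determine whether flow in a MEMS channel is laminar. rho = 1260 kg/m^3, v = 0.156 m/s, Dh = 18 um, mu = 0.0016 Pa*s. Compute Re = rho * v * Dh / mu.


Step 1: Convert Dh to meters: Dh = 18e-6 m
Step 2: Re = rho * v * Dh / mu
Re = 1260 * 0.156 * 18e-6 / 0.0016
Re = 2.211
Since Re = 2.211 is below ~2300, the flow is laminar.


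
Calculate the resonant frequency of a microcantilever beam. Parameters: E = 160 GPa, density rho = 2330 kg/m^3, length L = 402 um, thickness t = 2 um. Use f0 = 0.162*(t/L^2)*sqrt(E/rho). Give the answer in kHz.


Step 1: Convert units to SI.
t_SI = 2e-6 m, L_SI = 402e-6 m
Step 2: Calculate sqrt(E/rho).
sqrt(160e9 / 2330) = 8286.71 m/s
Step 3: Compute f0.
f0 = 0.162 * 2e-6 / (402e-6)^2 * 8286.71 = 16614.0 Hz = 16.61 kHz


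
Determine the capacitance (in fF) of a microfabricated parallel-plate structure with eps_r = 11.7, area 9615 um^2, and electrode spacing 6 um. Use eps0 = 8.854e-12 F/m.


Step 1: Convert area to m^2: A = 9615e-12 m^2
Step 2: Convert gap to m: d = 6e-6 m
Step 3: C = eps0 * eps_r * A / d
C = 8.854e-12 * 11.7 * 9615e-12 / 6e-6
Step 4: Convert to fF (multiply by 1e15).
C = 166.01 fF


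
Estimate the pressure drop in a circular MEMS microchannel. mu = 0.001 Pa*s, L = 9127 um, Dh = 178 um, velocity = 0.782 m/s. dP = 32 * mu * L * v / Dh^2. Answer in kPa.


Step 1: Convert to SI: L = 9127e-6 m, Dh = 178e-6 m
Step 2: dP = 32 * 0.001 * 9127e-6 * 0.782 / (178e-6)^2
Step 3: dP = 7208.50 Pa
Step 4: Convert to kPa: dP = 7.21 kPa


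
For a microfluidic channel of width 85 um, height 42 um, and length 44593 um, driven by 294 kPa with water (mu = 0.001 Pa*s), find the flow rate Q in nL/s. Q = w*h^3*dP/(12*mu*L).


Step 1: Convert all dimensions to SI (meters).
w = 85e-6 m, h = 42e-6 m, L = 44593e-6 m, dP = 294e3 Pa
Step 2: Q = w * h^3 * dP / (12 * mu * L)
Q = 85e-6 * (42e-6)^3 * 294e3 / (12 * 0.001 * 44593e-6) = 3.45992106e-09 m^3/s
Step 3: Convert Q from m^3/s to nL/s (1 m^3 = 1e12 nL, so multiply by 1e12).
Q = 3459.921 nL/s


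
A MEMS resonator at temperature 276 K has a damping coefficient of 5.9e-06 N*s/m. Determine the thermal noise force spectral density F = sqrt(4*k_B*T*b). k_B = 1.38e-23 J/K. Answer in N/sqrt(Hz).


Step 1: Compute 4 * k_B * T * b
= 4 * 1.38e-23 * 276 * 5.9e-06
= 8.9888e-26 N^2/Hz
Step 2: F_noise = sqrt(8.9888e-26)
F_noise = 3.00e-13 N/sqrt(Hz)


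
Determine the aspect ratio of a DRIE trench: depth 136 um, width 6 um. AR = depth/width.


Step 1: AR = depth / width
Step 2: AR = 136 / 6
AR = 22.7


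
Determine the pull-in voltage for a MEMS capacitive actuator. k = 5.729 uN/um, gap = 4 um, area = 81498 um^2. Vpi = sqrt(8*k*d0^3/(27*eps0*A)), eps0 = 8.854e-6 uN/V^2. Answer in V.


Step 1: Compute numerator: 8 * k * d0^3 = 8 * 5.729 * 4^3 = 2933.248
Step 2: Compute denominator: 27 * eps0 * A = 27 * 8.854e-6 * 81498 = 19.482749
Step 3: Vpi = sqrt(2933.248 / 19.482749)
Vpi = 12.27 V


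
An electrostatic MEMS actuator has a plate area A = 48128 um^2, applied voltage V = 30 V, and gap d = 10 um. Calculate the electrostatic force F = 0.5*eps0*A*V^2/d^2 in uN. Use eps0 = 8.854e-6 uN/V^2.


Step 1: Identify parameters.
eps0 = 8.854e-6 uN/V^2, A = 48128 um^2, V = 30 V, d = 10 um
Step 2: Compute V^2 = 30^2 = 900
Step 3: Compute d^2 = 10^2 = 100
Step 4: F = 0.5 * 8.854e-6 * 48128 * 900 / 100
F = 1.918 uN


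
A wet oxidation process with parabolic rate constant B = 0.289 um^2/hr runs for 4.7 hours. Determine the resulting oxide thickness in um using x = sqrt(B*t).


Step 1: Compute B*t = 0.289 * 4.7 = 1.3583
Step 2: x = sqrt(1.3583)
x = 1.165 um


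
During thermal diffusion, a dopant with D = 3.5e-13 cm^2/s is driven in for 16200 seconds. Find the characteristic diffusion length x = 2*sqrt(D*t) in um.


Step 1: Compute D*t = 3.5e-13 * 16200 = 5.67e-09 cm^2
Step 2: sqrt(D*t) = 7.52994e-05 cm
Step 3: x = 2 * 7.52994e-05 cm = 1.505988e-04 cm
Step 4: Convert to um (1 cm = 1e4 um): x = 1.506 um


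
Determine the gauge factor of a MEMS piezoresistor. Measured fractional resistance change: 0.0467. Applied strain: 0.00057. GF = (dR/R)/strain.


Step 1: Identify values.
dR/R = 0.0467, strain = 0.00057
Step 2: GF = (dR/R) / strain = 0.0467 / 0.00057
GF = 81.9


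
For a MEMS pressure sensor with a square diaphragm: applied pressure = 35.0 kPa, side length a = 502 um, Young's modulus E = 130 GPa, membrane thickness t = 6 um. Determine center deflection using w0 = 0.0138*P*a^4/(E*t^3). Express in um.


Step 1: Convert pressure to compatible units (E is in GPa, so P in GPa).
P = 35.0 kPa = 35.0e-6 GPa
Step 2: Compute numerator: 0.0138 * P * a^4.
a^4 = 502^4 = 63506016016
numerator = 0.0138 * 35.0e-6 * 63506016016 = 3.067341e+04
Step 3: Compute denominator: E * t^3 = 130 * 6^3 = 28080
Step 4: w0 = numerator / denominator = 3.067341e+04 / 28080 = 1.0924 um


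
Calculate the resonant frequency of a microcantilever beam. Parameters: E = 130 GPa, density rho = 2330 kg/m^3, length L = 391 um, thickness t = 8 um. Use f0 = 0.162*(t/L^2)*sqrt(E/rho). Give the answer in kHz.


Step 1: Convert units to SI.
t_SI = 8e-6 m, L_SI = 391e-6 m
Step 2: Calculate sqrt(E/rho).
sqrt(130e9 / 2330) = 7469.54 m/s
Step 3: Compute f0.
f0 = 0.162 * 8e-6 / (391e-6)^2 * 7469.54 = 63320.6 Hz = 63.32 kHz


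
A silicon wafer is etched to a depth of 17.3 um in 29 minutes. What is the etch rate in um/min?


Step 1: Etch rate = depth / time
Step 2: rate = 17.3 / 29
rate = 0.597 um/min


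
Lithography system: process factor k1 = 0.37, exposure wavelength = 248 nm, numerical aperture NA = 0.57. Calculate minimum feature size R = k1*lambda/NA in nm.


Step 1: Identify values: k1 = 0.37, lambda = 248 nm, NA = 0.57
Step 2: R = k1 * lambda / NA
R = 0.37 * 248 / 0.57
R = 161.0 nm


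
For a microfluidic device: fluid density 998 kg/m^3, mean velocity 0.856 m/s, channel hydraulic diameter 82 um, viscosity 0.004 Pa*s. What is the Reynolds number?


Step 1: Convert Dh to meters: Dh = 82e-6 m
Step 2: Re = rho * v * Dh / mu
Re = 998 * 0.856 * 82e-6 / 0.004
Re = 17.513


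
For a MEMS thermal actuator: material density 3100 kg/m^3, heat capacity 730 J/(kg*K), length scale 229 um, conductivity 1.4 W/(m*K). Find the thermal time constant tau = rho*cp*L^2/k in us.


Step 1: Convert L to m: L = 229e-6 m
Step 2: L^2 = (229e-6)^2 = 5.2441e-08 m^2
Step 3: tau = 3100 * 730 * 5.2441e-08 / 1.4 = 8.476713071e-02 s
Step 4: Convert to microseconds (multiply by 1e6).
tau = 84767.131 us


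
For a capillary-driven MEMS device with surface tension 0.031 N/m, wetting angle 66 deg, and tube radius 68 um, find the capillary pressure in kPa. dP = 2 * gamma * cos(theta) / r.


Step 1: cos(66 deg) = 0.4067
Step 2: Convert r to m: r = 68e-6 m
Step 3: dP = 2 * 0.031 * 0.4067 / 68e-6 = 370.8 Pa
Step 4: Convert Pa to kPa (divide by 1000).
dP = 0.37 kPa


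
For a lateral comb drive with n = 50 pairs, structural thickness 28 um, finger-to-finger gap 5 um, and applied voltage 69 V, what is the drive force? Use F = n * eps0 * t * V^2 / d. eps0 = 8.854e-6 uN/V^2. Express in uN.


Step 1: Parameters: n=50, eps0=8.854e-6 uN/V^2, t=28 um, V=69 V, d=5 um
Step 2: V^2 = 4761
Step 3: F = 50 * 8.854e-6 * 28 * 4761 / 5
F = 11.803 uN


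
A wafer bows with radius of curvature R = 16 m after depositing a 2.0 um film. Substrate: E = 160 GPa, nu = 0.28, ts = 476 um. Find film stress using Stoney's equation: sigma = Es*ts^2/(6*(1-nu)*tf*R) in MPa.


Step 1: Compute numerator: Es * ts^2 = 160 * 476^2 = 36252160 (GPa*um^2)
Step 2: Compute denominator (R in um): 6*(1-nu)*tf*R = 6*0.72*2.0*16e6 = 138240000.0 (um^2)
Step 3: sigma (GPa) = 36252160 / 138240000.0 = 2.62241e-01 GPa
Step 4: Convert to MPa (x1000): sigma = 262.2 MPa


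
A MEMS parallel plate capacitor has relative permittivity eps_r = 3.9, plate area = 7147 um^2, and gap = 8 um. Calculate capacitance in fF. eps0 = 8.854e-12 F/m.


Step 1: Convert area to m^2: A = 7147e-12 m^2
Step 2: Convert gap to m: d = 8e-6 m
Step 3: C = eps0 * eps_r * A / d
C = 8.854e-12 * 3.9 * 7147e-12 / 8e-6
Step 4: Convert to fF (multiply by 1e15).
C = 30.85 fF


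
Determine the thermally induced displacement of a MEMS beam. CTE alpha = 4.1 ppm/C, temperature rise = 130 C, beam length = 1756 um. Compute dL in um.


Step 1: Convert CTE: alpha = 4.1 ppm/C = 4.1e-6 /C
Step 2: dL = 4.1e-6 * 130 * 1756
dL = 0.9359 um


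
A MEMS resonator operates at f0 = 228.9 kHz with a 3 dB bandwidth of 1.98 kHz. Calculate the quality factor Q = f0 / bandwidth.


Step 1: Q = f0 / bandwidth
Step 2: Q = 228.9 / 1.98
Q = 115.6


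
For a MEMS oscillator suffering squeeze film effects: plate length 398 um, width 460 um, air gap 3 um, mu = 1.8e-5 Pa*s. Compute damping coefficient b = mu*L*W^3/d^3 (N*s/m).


Step 1: Convert to SI.
L = 398e-6 m, W = 460e-6 m, d = 3e-6 m
Step 2: W^3 = (460e-6)^3 = 9.73e-11 m^3
Step 3: d^3 = (3e-6)^3 = 2.70e-17 m^3
Step 4: b = 1.8e-5 * 398e-6 * 9.73e-11 / 2.70e-17
b = 2.58e-02 N*s/m


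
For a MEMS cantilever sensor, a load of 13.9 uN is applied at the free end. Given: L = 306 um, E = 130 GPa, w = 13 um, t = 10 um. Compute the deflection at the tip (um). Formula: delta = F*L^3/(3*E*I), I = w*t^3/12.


Step 1: Calculate the second moment of area.
I = w * t^3 / 12 = 13 * 10^3 / 12 = 1083.3333 um^4
Step 2: Convert E to consistent units (1 GPa = 1000 uN/um^2).
E = 130 GPa = 130000 uN/um^2
Step 3: Calculate tip deflection.
delta = F * L^3 / (3 * E * I)
delta = 13.9 * 306^3 / (3 * 130000 * 1083.3333)
delta = 0.9427 um


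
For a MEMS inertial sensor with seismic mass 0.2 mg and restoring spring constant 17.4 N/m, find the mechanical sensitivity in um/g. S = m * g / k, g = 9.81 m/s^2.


Step 1: Convert mass: m = 0.2 mg = 2.00e-07 kg
Step 2: S = m * g / k = 2.00e-07 * 9.81 / 17.4
Step 3: S = 1.13e-07 m/g
Step 4: Convert to um/g: S = 0.113 um/g


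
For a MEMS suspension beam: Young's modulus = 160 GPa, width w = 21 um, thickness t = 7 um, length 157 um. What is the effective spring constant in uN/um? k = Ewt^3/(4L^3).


Step 1: Convert E to consistent units (1 GPa = 1000 uN/um^2).
E = 160 GPa = 160000 uN/um^2
Step 2: Compute t^3 = 7^3 = 343
Step 3: Compute L^3 = 157^3 = 3869893
Step 4: k = 160000 * 21 * 343 / (4 * 3869893)
k = 74.4517 uN/um


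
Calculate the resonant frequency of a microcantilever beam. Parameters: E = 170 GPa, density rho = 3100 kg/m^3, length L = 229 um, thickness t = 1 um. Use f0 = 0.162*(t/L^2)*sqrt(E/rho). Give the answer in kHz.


Step 1: Convert units to SI.
t_SI = 1e-6 m, L_SI = 229e-6 m
Step 2: Calculate sqrt(E/rho).
sqrt(170e9 / 3100) = 7405.32 m/s
Step 3: Compute f0.
f0 = 0.162 * 1e-6 / (229e-6)^2 * 7405.32 = 22876.4 Hz = 22.88 kHz


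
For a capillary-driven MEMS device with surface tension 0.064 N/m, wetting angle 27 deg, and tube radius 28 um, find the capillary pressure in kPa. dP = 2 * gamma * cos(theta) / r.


Step 1: cos(27 deg) = 0.891
Step 2: Convert r to m: r = 28e-6 m
Step 3: dP = 2 * 0.064 * 0.891 / 28e-6 = 4073.1 Pa
Step 4: Convert Pa to kPa (divide by 1000).
dP = 4.07 kPa


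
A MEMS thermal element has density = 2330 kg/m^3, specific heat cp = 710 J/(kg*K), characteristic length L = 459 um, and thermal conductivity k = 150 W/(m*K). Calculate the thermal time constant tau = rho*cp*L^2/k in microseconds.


Step 1: Convert L to m: L = 459e-6 m
Step 2: L^2 = (459e-6)^2 = 2.10681e-07 m^2
Step 3: tau = 2330 * 710 * 2.10681e-07 / 150 = 2.32353052e-03 s
Step 4: Convert to microseconds (multiply by 1e6).
tau = 2323.531 us


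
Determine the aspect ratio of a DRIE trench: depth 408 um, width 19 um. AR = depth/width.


Step 1: AR = depth / width
Step 2: AR = 408 / 19
AR = 21.5


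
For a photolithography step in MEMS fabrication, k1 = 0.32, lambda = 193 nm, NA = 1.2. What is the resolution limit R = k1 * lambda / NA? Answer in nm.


Step 1: Identify values: k1 = 0.32, lambda = 193 nm, NA = 1.2
Step 2: R = k1 * lambda / NA
R = 0.32 * 193 / 1.2
R = 51.5 nm


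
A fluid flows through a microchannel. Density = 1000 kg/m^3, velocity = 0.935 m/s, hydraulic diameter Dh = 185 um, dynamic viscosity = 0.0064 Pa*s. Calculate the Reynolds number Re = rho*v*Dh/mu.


Step 1: Convert Dh to meters: Dh = 185e-6 m
Step 2: Re = rho * v * Dh / mu
Re = 1000 * 0.935 * 185e-6 / 0.0064
Re = 27.027


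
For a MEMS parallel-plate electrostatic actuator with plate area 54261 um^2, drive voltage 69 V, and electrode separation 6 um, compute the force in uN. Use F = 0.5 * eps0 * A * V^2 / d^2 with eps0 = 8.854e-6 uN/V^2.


Step 1: Identify parameters.
eps0 = 8.854e-6 uN/V^2, A = 54261 um^2, V = 69 V, d = 6 um
Step 2: Compute V^2 = 69^2 = 4761
Step 3: Compute d^2 = 6^2 = 36
Step 4: F = 0.5 * 8.854e-6 * 54261 * 4761 / 36
F = 31.768 uN


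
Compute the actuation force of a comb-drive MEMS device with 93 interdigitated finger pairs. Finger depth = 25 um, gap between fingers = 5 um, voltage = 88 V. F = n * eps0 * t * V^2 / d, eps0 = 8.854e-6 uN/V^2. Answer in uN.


Step 1: Parameters: n=93, eps0=8.854e-6 uN/V^2, t=25 um, V=88 V, d=5 um
Step 2: V^2 = 7744
Step 3: F = 93 * 8.854e-6 * 25 * 7744 / 5
F = 31.883 uN


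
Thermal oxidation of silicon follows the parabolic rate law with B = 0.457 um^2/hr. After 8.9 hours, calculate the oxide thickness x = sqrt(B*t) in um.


Step 1: Compute B*t = 0.457 * 8.9 = 4.0673
Step 2: x = sqrt(4.0673)
x = 2.017 um


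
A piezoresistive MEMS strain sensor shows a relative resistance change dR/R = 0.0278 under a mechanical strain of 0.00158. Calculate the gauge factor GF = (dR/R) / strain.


Step 1: Identify values.
dR/R = 0.0278, strain = 0.00158
Step 2: GF = (dR/R) / strain = 0.0278 / 0.00158
GF = 17.6


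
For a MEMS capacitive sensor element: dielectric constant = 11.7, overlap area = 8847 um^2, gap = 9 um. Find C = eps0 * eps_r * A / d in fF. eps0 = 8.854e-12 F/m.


Step 1: Convert area to m^2: A = 8847e-12 m^2
Step 2: Convert gap to m: d = 9e-6 m
Step 3: C = eps0 * eps_r * A / d
C = 8.854e-12 * 11.7 * 8847e-12 / 9e-6
Step 4: Convert to fF (multiply by 1e15).
C = 101.83 fF


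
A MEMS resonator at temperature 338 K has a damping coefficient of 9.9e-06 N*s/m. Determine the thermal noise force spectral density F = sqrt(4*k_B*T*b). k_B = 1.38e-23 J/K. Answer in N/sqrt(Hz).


Step 1: Compute 4 * k_B * T * b
= 4 * 1.38e-23 * 338 * 9.9e-06
= 1.8471e-25 N^2/Hz
Step 2: F_noise = sqrt(1.8471e-25)
F_noise = 4.30e-13 N/sqrt(Hz)


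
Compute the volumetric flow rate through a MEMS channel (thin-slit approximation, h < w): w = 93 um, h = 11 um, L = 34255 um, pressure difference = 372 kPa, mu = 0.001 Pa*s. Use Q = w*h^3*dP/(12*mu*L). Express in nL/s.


Step 1: Convert all dimensions to SI (meters).
w = 93e-6 m, h = 11e-6 m, L = 34255e-6 m, dP = 372e3 Pa
Step 2: Q = w * h^3 * dP / (12 * mu * L)
Q = 93e-6 * (11e-6)^3 * 372e3 / (12 * 0.001 * 34255e-6) = 1.1202081e-10 m^3/s
Step 3: Convert Q from m^3/s to nL/s (1 m^3 = 1e12 nL, so multiply by 1e12).
Q = 112.021 nL/s


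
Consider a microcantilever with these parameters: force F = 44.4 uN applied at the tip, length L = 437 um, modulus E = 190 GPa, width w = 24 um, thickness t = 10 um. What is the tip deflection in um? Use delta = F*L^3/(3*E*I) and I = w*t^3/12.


Step 1: Calculate the second moment of area.
I = w * t^3 / 12 = 24 * 10^3 / 12 = 2000.0 um^4
Step 2: Convert E to consistent units (1 GPa = 1000 uN/um^2).
E = 190 GPa = 190000 uN/um^2
Step 3: Calculate tip deflection.
delta = F * L^3 / (3 * E * I)
delta = 44.4 * 437^3 / (3 * 190000 * 2000.0)
delta = 3.2503 um


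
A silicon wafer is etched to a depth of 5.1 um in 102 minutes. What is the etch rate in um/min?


Step 1: Etch rate = depth / time
Step 2: rate = 5.1 / 102
rate = 0.05 um/min


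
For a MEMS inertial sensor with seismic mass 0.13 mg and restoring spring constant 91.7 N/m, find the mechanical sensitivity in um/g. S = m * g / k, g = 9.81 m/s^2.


Step 1: Convert mass: m = 0.13 mg = 1.30e-07 kg
Step 2: S = m * g / k = 1.30e-07 * 9.81 / 91.7
Step 3: S = 1.39e-08 m/g
Step 4: Convert to um/g: S = 0.014 um/g


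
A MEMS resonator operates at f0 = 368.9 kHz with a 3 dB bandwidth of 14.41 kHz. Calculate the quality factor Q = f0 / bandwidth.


Step 1: Q = f0 / bandwidth
Step 2: Q = 368.9 / 14.41
Q = 25.6


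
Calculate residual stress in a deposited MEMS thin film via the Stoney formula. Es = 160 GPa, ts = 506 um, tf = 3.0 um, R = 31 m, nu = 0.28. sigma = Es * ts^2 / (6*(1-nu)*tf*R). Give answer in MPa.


Step 1: Compute numerator: Es * ts^2 = 160 * 506^2 = 40965760 (GPa*um^2)
Step 2: Compute denominator (R in um): 6*(1-nu)*tf*R = 6*0.72*3.0*31e6 = 401760000.0 (um^2)
Step 3: sigma (GPa) = 40965760 / 401760000.0 = 1.01966e-01 GPa
Step 4: Convert to MPa (x1000): sigma = 102.0 MPa
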